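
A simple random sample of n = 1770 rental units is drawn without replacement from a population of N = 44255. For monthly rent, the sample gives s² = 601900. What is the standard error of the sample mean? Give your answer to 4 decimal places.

18.0681

Under SRS without replacement, Var(ȳ) = (1 − f)·s²/n with f = n/N = 1770/44255 = 0.03999548.
Var(ȳ) = (1 − 0.03999548)·601900/1770 = 0.96000452·340.0565 = 326.45577.
SE(ȳ) = √(326.45577) = 18.0681.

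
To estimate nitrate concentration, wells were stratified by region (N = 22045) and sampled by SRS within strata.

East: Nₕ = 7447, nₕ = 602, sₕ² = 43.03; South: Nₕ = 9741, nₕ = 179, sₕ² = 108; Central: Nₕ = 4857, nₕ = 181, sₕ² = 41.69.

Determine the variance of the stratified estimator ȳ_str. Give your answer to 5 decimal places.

0.13390

Var(ȳ_str) = Σₕ Wₕ²(1 − fₕ)sₕ²/nₕ with Wₕ = Nₕ/N, N = 22045.
East: Wₕ = 0.33780903; term = 0.33780903²·(1 − 0.08083792)·43.03/602 = 0.0074973788.
South: Wₕ = 0.44186890; term = 0.44186890²·(1 − 0.01837594)·108/179 = 0.11563859.
Central: Wₕ = 0.22032207; term = 0.22032207²·(1 − 0.03726580)·41.69/181 = 0.01076405.
Sum = 0.13390002.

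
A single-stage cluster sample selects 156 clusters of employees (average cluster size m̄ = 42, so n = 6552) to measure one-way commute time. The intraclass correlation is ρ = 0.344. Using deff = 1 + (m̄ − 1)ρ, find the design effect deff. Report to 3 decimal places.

deff = 1 + (42 − 1)·0.344 = 1 + 14.104 = 15.104.

15.104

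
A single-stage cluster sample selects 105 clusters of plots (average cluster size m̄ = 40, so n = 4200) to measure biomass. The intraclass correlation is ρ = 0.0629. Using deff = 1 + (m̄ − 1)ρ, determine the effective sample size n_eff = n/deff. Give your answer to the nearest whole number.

deff = 1 + (40 − 1)·0.0629 = 1 + 2.4531 = 3.4531.
n_eff = 4200 / 3.4531 = 1216.

1216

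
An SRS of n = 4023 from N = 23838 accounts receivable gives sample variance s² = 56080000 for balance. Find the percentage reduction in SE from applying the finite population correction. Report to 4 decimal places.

f = n/N = 4023/23838 = 0.16876416.
SE_no-fpc = √(s²/n) = 118.06712; SE_fpc = √((1−f)s²/n) = 107.64432.
Ratio = √(1−f) = 0.91172136. Reduction = 100·(1 − 0.91172136) = 8.8279%.

8.8279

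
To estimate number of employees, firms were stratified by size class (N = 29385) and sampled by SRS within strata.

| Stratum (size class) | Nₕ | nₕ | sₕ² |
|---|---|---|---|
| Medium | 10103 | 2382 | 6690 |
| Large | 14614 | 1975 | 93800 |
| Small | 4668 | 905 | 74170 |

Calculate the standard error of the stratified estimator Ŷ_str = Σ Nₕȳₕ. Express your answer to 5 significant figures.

Var(Ŷ_str) = Σₕ Nₕ²(1 − fₕ)sₕ²/nₕ.
Medium: 10103²·(1 − 2382/10103)·6690/2382 = 2.1908279 × 10^8.
Large: 14614²·(1 − 1975/14614)·93800/1975 = 8.7723824 × 10^9.
Small: 4668²·(1 − 905/4668)·74170/905 = 1.4396097 × 10^9.
Sum = 1.0431075 × 10^10.
SE = √(1.0431075 × 10^10) = 102130.

102130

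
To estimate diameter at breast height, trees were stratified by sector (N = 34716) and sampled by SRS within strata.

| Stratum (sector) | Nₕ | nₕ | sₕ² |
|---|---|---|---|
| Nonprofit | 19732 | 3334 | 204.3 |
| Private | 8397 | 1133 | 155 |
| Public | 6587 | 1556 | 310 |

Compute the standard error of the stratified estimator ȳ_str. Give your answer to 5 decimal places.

0.16986

Var(ȳ_str) = Σₕ Wₕ²(1 − fₕ)sₕ²/nₕ with Wₕ = Nₕ/N, N = 34716.
Nonprofit: Wₕ = 0.56838345; term = 0.56838345²·(1 − 0.16896412)·204.3/3334 = 0.016451496.
Private: Wₕ = 0.24187694; term = 0.24187694²·(1 − 0.13492914)·155/1133 = 0.0069237666.
Public: Wₕ = 0.18973960; term = 0.18973960²·(1 − 0.23622286)·310/1556 = 0.0054781601.
Sum = 0.028853423.
SE = √(0.028853423) = 0.16986.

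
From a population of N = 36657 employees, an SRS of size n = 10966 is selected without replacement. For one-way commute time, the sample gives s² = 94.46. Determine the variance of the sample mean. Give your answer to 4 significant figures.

0.006037

Under SRS without replacement, Var(ȳ) = (1 − f)·s²/n with f = n/N = 10966/36657 = 0.29915159.
Var(ȳ) = (1 − 0.29915159)·94.46/10966 = 0.70084841·0.0086138975 = 0.0060370363.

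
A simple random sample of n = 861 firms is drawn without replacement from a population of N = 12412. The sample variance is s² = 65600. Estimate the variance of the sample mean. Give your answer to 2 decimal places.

Under SRS without replacement, Var(ȳ) = (1 − f)·s²/n with f = n/N = 861/12412 = 0.06936835.
Var(ȳ) = (1 − 0.06936835)·65600/861 = 0.93063165·76.190476 = 70.905268.

70.91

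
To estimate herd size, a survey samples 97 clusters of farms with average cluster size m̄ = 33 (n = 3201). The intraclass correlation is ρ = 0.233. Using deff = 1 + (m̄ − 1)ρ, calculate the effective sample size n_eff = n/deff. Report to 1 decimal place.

378.5

deff = 1 + (33 − 1)·0.233 = 1 + 7.456 = 8.456.
n_eff = 3201 / 8.456 = 378.5.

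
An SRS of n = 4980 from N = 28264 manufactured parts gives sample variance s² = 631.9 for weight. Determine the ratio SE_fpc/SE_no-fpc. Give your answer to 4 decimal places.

f = n/N = 4980/28264 = 0.17619587.
SE_no-fpc = √(s²/n) = 0.35621279; SE_fpc = √((1−f)s²/n) = 0.32331175.
Ratio = √(1−f) = 0.90763656.

0.9076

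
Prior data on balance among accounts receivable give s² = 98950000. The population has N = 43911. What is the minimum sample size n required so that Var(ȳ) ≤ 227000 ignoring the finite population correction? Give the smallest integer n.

Without fpc, n₀ = s²/D = 98950000/227000 = 435.9031.
Rounding up, n = 436.

436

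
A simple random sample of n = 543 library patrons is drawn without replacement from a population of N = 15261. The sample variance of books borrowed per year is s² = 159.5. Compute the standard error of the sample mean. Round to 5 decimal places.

0.53225

Under SRS without replacement, Var(ȳ) = (1 − f)·s²/n with f = n/N = 543/15261 = 0.03558089.
Var(ȳ) = (1 − 0.03558089)·159.5/543 = 0.96441911·0.29373849 = 0.28328701.
SE(ȳ) = √(0.28328701) = 0.53225.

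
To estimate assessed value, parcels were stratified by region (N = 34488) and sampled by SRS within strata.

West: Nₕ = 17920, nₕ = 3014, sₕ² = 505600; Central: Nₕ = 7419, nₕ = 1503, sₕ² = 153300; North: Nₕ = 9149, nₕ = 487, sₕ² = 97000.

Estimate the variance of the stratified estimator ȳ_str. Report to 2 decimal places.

54.71

Var(ȳ_str) = Σₕ Wₕ²(1 − fₕ)sₕ²/nₕ with Wₕ = Nₕ/N, N = 34488.
West: Wₕ = 0.51960102; term = 0.51960102²·(1 − 0.16819196)·505600/3014 = 37.672715.
Central: Wₕ = 0.21511830; term = 0.21511830²·(1 − 0.20258795)·153300/1503 = 3.7637493.
North: Wₕ = 0.26528068; term = 0.26528068²·(1 − 0.05322986)·97000/487 = 13.270844.
Sum = 54.707308.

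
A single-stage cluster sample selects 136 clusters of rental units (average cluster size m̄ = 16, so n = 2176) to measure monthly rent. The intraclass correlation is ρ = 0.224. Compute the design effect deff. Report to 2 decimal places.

deff = 1 + (16 − 1)·0.224 = 1 + 3.36 = 4.36.

4.36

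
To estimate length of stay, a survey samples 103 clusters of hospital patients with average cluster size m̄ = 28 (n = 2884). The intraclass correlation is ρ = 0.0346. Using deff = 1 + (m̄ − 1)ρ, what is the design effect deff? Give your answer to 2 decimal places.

deff = 1 + (28 − 1)·0.0346 = 1 + 0.9342 = 1.9342.

1.93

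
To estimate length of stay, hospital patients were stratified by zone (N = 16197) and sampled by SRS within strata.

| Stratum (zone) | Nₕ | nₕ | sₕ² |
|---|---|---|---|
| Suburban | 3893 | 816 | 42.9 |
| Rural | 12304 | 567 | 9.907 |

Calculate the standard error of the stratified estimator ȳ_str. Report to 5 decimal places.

0.10963

Var(ȳ_str) = Σₕ Wₕ²(1 − fₕ)sₕ²/nₕ with Wₕ = Nₕ/N, N = 16197.
Suburban: Wₕ = 0.24035315; term = 0.24035315²·(1 − 0.20960699)·42.9/816 = 0.0024005451.
Rural: Wₕ = 0.75964685; term = 0.75964685²·(1 − 0.04608257)·9.907/567 = 0.0096181903.
Sum = 0.012018735.
SE = √(0.012018735) = 0.10963.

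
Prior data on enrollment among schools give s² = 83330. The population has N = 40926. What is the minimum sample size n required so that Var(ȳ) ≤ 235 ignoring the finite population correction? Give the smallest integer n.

Without fpc, n₀ = s²/D = 83330/235 = 354.5957.
Rounding up, n = 355.

355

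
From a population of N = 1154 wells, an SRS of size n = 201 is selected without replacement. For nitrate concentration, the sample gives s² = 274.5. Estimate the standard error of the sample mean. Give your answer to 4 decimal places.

1.0620

Under SRS without replacement, Var(ȳ) = (1 − f)·s²/n with f = n/N = 201/1154 = 0.17417678.
Var(ȳ) = (1 − 0.17417678)·274.5/201 = 0.82582322·1.3656716 = 1.1278034.
SE(ȳ) = √(1.1278034) = 1.0620.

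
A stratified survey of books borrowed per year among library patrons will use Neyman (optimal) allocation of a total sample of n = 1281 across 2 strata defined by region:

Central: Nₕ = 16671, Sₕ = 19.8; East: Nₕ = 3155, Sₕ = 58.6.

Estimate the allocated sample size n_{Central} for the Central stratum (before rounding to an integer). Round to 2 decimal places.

821.10

Neyman allocation: nₕ = n·NₕSₕ / Σⱼ NⱼSⱼ.
Σ NⱼSⱼ = 16671·19.8 + 3155·58.6 = 514968.8.
n_{Central} = 1281·16671·19.8 / 514968.8 = 821.10.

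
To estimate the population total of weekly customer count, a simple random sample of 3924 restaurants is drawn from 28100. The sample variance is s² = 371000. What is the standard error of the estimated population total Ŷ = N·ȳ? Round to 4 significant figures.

Var(Ŷ) = N²·Var(ȳ) = N²·(1 − n/N)·s²/n.
f = 3924/28100 = 0.13964413; Var(ȳ) = 0.86035587·371000/3924 = 81.343534.
Var(Ŷ) = 28100² · 81.343534 = 6.4229668 × 10^10.
SE(Ŷ) = √(6.4229668 × 10^10) = 253400.

253400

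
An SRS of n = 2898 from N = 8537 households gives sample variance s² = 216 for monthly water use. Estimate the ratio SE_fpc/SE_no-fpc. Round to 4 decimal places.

f = n/N = 2898/8537 = 0.33946351.
SE_no-fpc = √(s²/n) = 0.27300945; SE_fpc = √((1−f)s²/n) = 0.22188405.
Ratio = √(1−f) = 0.81273396.

0.8127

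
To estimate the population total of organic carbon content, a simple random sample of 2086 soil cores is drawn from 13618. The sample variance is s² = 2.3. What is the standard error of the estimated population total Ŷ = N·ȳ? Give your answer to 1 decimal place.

416.1

Var(Ŷ) = N²·Var(ȳ) = N²·(1 − n/N)·s²/n.
f = 2086/13618 = 0.15317962; Var(ȳ) = 0.84682038·2.3/2086 = 9.3369458 × 10^-4.
Var(Ŷ) = 13618² · (9.3369458 × 10^-4) = 173153.59.
SE(Ŷ) = √(173153.59) = 416.1.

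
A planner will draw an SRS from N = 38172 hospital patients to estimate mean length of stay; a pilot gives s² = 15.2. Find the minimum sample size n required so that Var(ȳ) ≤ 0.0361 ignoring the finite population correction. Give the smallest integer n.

Without fpc, n₀ = s²/D = 15.2/0.0361 = 421.0526.
Rounding up, n = 422.

422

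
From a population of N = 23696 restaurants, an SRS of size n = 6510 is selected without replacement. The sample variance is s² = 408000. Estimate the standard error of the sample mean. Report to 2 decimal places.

6.74

Under SRS without replacement, Var(ȳ) = (1 − f)·s²/n with f = n/N = 6510/23696 = 0.27472991.
Var(ȳ) = (1 − 0.27472991)·408000/6510 = 0.72527009·62.672811 = 45.454715.
SE(ȳ) = √(45.454715) = 6.74.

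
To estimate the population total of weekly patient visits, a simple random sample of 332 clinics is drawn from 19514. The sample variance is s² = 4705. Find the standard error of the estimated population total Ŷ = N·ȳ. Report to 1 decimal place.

72833.4

Var(Ŷ) = N²·Var(ȳ) = N²·(1 − n/N)·s²/n.
f = 332/19514 = 0.01701343; Var(ȳ) = 0.98298657·4705/332 = 13.930578.
Var(Ŷ) = 19514² · 13.930578 = 5.3047111 × 10^9.
SE(Ŷ) = √(5.3047111 × 10^9) = 72833.4.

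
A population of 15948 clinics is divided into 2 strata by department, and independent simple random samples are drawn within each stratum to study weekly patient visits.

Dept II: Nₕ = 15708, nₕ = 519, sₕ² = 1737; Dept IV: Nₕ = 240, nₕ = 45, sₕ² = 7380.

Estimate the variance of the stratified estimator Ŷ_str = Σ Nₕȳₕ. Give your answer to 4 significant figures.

Var(Ŷ_str) = Σₕ Nₕ²(1 − fₕ)sₕ²/nₕ.
Dept II: 15708²·(1 − 519/15708)·1737/519 = 7.98514 × 10^8.
Dept IV: 240²·(1 − 45/240)·7380/45 = 7.6752 × 10^6.
Sum = 8.061892 × 10^8.

8.062 × 10^8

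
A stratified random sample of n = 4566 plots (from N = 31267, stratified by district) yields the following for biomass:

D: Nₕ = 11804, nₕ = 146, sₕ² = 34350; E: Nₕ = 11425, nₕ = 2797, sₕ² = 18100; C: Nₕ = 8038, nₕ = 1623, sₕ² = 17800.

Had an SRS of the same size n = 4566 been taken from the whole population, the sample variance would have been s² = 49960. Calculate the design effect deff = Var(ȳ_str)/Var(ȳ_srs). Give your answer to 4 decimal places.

Var(ȳ_str) = Σ Wₕ²(1−fₕ)sₕ²/nₕ with Wₕ = Nₕ/31267:
  D: (11804/31267)²·(1−146/11804)·34350/146 = 33.117284
  E: (11425/31267)²·(1−2797/11425)·18100/2797 = 0.65249926
  C: (8038/31267)²·(1−1623/8038)·17800/1623 = 0.57846051
  → Var(ȳ_str) = 34.348244.
Var(ȳ_srs) = (1 − 4566/31267)·49960/4566 = 9.3438926.
deff = 34.348244 / 9.3438926 = 3.6760.

3.6760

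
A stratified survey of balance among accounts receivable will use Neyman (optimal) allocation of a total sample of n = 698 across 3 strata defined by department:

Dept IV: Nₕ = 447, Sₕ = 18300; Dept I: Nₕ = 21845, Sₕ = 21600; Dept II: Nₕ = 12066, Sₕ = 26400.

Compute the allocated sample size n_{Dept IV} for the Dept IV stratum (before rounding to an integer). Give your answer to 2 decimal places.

7.15

Neyman allocation: nₕ = n·NₕSₕ / Σⱼ NⱼSⱼ.
Σ NⱼSⱼ = 447·18300 + 21845·21600 + 12066·26400 = 7.985745 × 10^8.
n_{Dept IV} = 698·447·18300 / (7.985745 × 10^8) = 7.15.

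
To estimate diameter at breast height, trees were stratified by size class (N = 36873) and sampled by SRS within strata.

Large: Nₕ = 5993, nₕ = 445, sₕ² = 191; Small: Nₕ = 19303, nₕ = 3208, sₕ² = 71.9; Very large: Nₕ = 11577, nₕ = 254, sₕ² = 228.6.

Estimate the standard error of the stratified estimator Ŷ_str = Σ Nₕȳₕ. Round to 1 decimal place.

11798.8

Var(Ŷ_str) = Σₕ Nₕ²(1 − fₕ)sₕ²/nₕ.
Large: 5993²·(1 − 445/5993)·191/445 = 1.4270989 × 10^7.
Small: 19303²·(1 − 3208/19303)·71.9/3208 = 6.9632233 × 10^6.
Very large: 11577²·(1 − 254/11577)·228.6/254 = 1.1797773 × 10^8.
Sum = 1.3921194 × 10^8.
SE = √(1.3921194 × 10^8) = 11798.8.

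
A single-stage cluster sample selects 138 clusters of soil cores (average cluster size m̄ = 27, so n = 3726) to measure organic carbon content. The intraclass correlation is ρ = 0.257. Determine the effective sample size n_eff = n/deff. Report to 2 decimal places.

deff = 1 + (27 − 1)·0.257 = 1 + 6.682 = 7.682.
n_eff = 3726 / 7.682 = 485.03.

485.03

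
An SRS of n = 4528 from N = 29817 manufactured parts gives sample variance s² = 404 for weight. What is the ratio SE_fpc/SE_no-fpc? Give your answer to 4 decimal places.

f = n/N = 4528/29817 = 0.15185968.
SE_no-fpc = √(s²/n) = 0.29870155; SE_fpc = √((1−f)s²/n) = 0.2750878.
Ratio = √(1−f) = 0.92094534.

0.9209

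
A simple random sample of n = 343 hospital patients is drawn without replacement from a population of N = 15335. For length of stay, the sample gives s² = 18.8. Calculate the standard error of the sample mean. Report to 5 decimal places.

Under SRS without replacement, Var(ȳ) = (1 − f)·s²/n with f = n/N = 343/15335 = 0.02236713.
Var(ȳ) = (1 − 0.02236713)·18.8/343 = 0.97763287·0.054810496 = 0.053584542.
SE(ȳ) = √(0.053584542) = 0.23148.

0.23148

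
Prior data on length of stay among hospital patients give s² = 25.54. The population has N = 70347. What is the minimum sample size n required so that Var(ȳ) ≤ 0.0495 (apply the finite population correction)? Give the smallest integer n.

513

Without fpc, n₀ = s²/D = 25.54/0.0495 = 515.9596.
With fpc, (1 − n/N)·s²/n ≤ D requires n ≥ n₀/(1 + n₀/N) = 515.9596/(1 + 515.9596/70347) = 512.2029.
Rounding up, n = 513.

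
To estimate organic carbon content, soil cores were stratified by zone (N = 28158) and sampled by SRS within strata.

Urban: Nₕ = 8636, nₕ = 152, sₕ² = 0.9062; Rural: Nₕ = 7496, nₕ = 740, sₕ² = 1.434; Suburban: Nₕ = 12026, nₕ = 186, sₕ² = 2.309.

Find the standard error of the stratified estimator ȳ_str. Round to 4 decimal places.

0.0539

Var(ȳ_str) = Σₕ Wₕ²(1 − fₕ)sₕ²/nₕ with Wₕ = Nₕ/N, N = 28158.
Urban: Wₕ = 0.30669792; term = 0.30669792²·(1 − 0.01760074)·0.9062/152 = 5.5092205 × 10^-4.
Rural: Wₕ = 0.26621209; term = 0.26621209²·(1 − 0.09871932)·1.434/740 = 1.2377503 × 10^-4.
Suburban: Wₕ = 0.42708999; term = 0.42708999²·(1 − 0.01546649)·2.309/186 = 0.0022293604.
Sum = 0.0029040575.
SE = √(0.0029040575) = 0.0539.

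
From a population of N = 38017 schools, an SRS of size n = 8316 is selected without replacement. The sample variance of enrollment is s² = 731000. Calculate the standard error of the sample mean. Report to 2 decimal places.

Under SRS without replacement, Var(ȳ) = (1 − f)·s²/n with f = n/N = 8316/38017 = 0.21874425.
Var(ȳ) = (1 − 0.21874425)·731000/8316 = 0.78125575·87.902838 = 68.674598.
SE(ȳ) = √(68.674598) = 8.29.

8.29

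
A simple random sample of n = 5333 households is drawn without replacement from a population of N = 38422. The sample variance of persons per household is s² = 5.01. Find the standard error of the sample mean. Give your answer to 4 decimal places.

Under SRS without replacement, Var(ȳ) = (1 − f)·s²/n with f = n/N = 5333/38422 = 0.13880069.
Var(ȳ) = (1 − 0.13880069)·5.01/5333 = 0.86119931·9.3943371 × 10^-4 = 8.0903967 × 10^-4.
SE(ȳ) = √(8.0903967 × 10^-4) = 0.0284.

0.0284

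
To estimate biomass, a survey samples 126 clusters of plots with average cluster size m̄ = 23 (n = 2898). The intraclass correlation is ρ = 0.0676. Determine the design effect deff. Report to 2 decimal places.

2.49

deff = 1 + (23 − 1)·0.0676 = 1 + 1.4872 = 2.4872.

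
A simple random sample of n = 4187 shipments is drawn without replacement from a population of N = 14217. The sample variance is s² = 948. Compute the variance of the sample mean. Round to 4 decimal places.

Under SRS without replacement, Var(ȳ) = (1 − f)·s²/n with f = n/N = 4187/14217 = 0.29450658.
Var(ȳ) = (1 − 0.29450658)·948/4187 = 0.70549342·0.22641509 = 0.15973436.

0.1597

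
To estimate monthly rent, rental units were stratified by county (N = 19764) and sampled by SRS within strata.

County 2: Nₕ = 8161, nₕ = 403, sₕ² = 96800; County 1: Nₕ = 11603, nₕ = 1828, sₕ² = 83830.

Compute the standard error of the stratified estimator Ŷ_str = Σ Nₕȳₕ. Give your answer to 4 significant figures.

Var(Ŷ_str) = Σₕ Nₕ²(1 − fₕ)sₕ²/nₕ.
County 2: 8161²·(1 − 403/8161)·96800/403 = 1.5207697 × 10^10.
County 1: 11603²·(1 − 1828/11603)·83830/1828 = 5.2012812 × 10^9.
Sum = 2.0408978 × 10^10.
SE = √(2.0408978 × 10^10) = 142900.

142900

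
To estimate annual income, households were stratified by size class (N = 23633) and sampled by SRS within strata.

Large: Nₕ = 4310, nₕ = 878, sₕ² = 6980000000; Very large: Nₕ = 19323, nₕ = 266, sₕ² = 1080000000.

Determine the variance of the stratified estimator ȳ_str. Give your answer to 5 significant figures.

Var(ȳ_str) = Σₕ Wₕ²(1 − fₕ)sₕ²/nₕ with Wₕ = Nₕ/N, N = 23633.
Large: Wₕ = 0.18237211; term = 0.18237211²·(1 − 0.20371230)·6980000000/878 = 210546.36.
Very large: Wₕ = 0.81762789; term = 0.81762789²·(1 − 0.01376598)·1080000000/266 = 2.6769083 × 10^6.
Sum = 2.8874547 × 10^6.

2.8875 × 10^6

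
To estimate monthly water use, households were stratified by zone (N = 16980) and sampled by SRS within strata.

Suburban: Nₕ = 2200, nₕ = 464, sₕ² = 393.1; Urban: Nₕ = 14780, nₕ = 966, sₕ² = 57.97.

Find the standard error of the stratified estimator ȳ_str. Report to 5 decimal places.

Var(ȳ_str) = Σₕ Wₕ²(1 − fₕ)sₕ²/nₕ with Wₕ = Nₕ/N, N = 16980.
Suburban: Wₕ = 0.12956419; term = 0.12956419²·(1 − 0.21090909)·393.1/464 = 0.011222306.
Urban: Wₕ = 0.87043581; term = 0.87043581²·(1 − 0.06535859)·57.97/966 = 0.042495671.
Sum = 0.053717977.
SE = √(0.053717977) = 0.23177.

0.23177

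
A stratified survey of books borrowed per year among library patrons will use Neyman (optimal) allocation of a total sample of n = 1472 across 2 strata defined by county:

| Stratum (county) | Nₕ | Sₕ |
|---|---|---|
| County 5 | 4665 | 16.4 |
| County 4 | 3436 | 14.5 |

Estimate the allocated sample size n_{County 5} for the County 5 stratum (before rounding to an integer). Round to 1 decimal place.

891.5

Neyman allocation: nₕ = n·NₕSₕ / Σⱼ NⱼSⱼ.
Σ NⱼSⱼ = 4665·16.4 + 3436·14.5 = 126328.
n_{County 5} = 1472·4665·16.4 / 126328 = 891.5.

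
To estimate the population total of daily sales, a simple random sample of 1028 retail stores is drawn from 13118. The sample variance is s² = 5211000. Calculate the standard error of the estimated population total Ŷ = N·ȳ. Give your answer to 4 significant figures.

896600

Var(Ŷ) = N²·Var(ȳ) = N²·(1 − n/N)·s²/n.
f = 1028/13118 = 0.07836560; Var(ȳ) = 0.92163440·5211000/1028 = 4671.8257.
Var(Ŷ) = 13118² · 4671.8257 = 8.0393676 × 10^11.
SE(Ŷ) = √(8.0393676 × 10^11) = 896600.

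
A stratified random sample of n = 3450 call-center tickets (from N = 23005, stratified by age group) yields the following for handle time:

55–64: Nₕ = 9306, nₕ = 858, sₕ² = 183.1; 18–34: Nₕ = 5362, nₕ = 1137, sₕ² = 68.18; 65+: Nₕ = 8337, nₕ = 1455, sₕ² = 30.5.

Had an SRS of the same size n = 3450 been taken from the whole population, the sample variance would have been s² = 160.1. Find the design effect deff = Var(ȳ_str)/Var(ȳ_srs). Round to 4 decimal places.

0.9263

Var(ȳ_str) = Σ Wₕ²(1−fₕ)sₕ²/nₕ with Wₕ = Nₕ/23005:
  55–64: (9306/23005)²·(1−858/9306)·183.1/858 = 0.031701042
  18–34: (5362/23005)²·(1−1137/5362)·68.18/1137 = 0.0025668801
  65+: (8337/23005)²·(1−1455/8337)·30.5/1455 = 0.0022725678
  → Var(ȳ_str) = 0.03654049.
Var(ȳ_srs) = (1 − 3450/23005)·160.1/3450 = 0.03944644.
deff = 0.03654049 / 0.03944644 = 0.9263.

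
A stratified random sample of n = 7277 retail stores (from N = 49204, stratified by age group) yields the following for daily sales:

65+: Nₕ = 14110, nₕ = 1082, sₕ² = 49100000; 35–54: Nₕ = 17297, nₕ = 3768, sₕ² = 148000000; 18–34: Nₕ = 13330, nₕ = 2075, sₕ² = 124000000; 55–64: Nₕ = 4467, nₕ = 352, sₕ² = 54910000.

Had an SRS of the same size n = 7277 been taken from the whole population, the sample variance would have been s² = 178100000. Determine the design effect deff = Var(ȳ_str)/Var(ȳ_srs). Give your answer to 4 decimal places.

0.5816

Var(ȳ_str) = Σ Wₕ²(1−fₕ)sₕ²/nₕ with Wₕ = Nₕ/49204:
  65+: (14110/49204)²·(1−1082/14110)·49100000/1082 = 3445.547
  35–54: (17297/49204)²·(1−3768/17297)·148000000/3768 = 3796.5269
  18–34: (13330/49204)²·(1−2075/13330)·124000000/2075 = 3703.2106
  55–64: (4467/49204)²·(1−352/4467)·54910000/352 = 1184.3873
  → Var(ȳ_str) = 12129.672.
Var(ȳ_srs) = (1 − 7277/49204)·178100000/7277 = 20854.747.
deff = 12129.672 / 20854.747 = 0.5816.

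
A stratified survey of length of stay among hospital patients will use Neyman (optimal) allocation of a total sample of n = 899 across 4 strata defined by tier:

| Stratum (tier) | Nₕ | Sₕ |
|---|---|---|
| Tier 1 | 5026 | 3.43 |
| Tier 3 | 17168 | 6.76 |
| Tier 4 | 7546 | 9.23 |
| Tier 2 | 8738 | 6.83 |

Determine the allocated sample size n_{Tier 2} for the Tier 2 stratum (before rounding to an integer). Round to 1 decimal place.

Neyman allocation: nₕ = n·NₕSₕ / Σⱼ NⱼSⱼ.
Σ NⱼSⱼ = 5026·3.43 + 17168·6.76 + 7546·9.23 + 8738·6.83 = 262624.98.
n_{Tier 2} = 899·8738·6.83 / 262624.98 = 204.3.

204.3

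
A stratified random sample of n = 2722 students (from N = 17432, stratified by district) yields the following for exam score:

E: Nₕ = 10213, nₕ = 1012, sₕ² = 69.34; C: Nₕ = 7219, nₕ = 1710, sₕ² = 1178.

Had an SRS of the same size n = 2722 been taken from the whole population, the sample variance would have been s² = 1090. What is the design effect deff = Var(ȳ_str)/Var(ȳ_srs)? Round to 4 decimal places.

0.3295

Var(ȳ_str) = Σ Wₕ²(1−fₕ)sₕ²/nₕ with Wₕ = Nₕ/17432:
  E: (10213/17432)²·(1−1012/10213)·69.34/1012 = 0.021188356
  C: (7219/17432)²·(1−1710/7219)·1178/1710 = 0.09015806
  → Var(ȳ_str) = 0.11134642.
Var(ȳ_srs) = (1 − 2722/17432)·1090/2722 = 0.33791217.
deff = 0.11134642 / 0.33791217 = 0.3295.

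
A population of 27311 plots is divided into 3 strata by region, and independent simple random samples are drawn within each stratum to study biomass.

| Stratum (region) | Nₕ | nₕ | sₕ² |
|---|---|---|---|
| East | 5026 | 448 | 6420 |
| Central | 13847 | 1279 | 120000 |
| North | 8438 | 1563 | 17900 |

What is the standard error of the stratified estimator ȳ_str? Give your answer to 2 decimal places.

4.82

Var(ȳ_str) = Σₕ Wₕ²(1 − fₕ)sₕ²/nₕ with Wₕ = Nₕ/N, N = 27311.
East: Wₕ = 0.18402841; term = 0.18402841²·(1 − 0.08913649)·6420/448 = 0.44205884.
Central: Wₕ = 0.50701183; term = 0.50701183²·(1 − 0.09236658)·120000/1279 = 21.890585.
North: Wₕ = 0.30895976; term = 0.30895976²·(1 − 0.18523347)·17900/1563 = 0.89069922.
Sum = 23.223343.
SE = √(23.223343) = 4.82.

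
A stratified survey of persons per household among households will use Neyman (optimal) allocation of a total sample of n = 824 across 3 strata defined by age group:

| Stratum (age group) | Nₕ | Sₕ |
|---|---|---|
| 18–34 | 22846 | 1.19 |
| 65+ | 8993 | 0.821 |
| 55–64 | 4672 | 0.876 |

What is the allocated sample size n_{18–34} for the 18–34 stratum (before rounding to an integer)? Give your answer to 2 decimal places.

579.42

Neyman allocation: nₕ = n·NₕSₕ / Σⱼ NⱼSⱼ.
Σ NⱼSⱼ = 22846·1.19 + 8993·0.821 + 4672·0.876 = 38662.665.
n_{18–34} = 824·22846·1.19 / 38662.665 = 579.42.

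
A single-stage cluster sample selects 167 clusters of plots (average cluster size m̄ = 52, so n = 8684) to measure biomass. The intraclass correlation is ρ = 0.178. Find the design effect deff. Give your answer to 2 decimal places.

10.08

deff = 1 + (52 − 1)·0.178 = 1 + 9.078 = 10.078.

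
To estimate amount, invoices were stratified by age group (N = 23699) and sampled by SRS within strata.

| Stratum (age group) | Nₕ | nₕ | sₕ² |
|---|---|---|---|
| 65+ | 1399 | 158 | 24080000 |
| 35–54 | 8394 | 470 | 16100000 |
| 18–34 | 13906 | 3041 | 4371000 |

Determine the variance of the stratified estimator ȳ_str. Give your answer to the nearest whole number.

4915

Var(ȳ_str) = Σₕ Wₕ²(1 − fₕ)sₕ²/nₕ with Wₕ = Nₕ/N, N = 23699.
65+: Wₕ = 0.05903203; term = 0.05903203²·(1 − 0.11293781)·24080000/158 = 471.11708.
35–54: Wₕ = 0.35419216; term = 0.35419216²·(1 − 0.05599238)·16100000/470 = 4056.7795.
18–34: Wₕ = 0.58677581; term = 0.58677581²·(1 − 0.21868258)·4371000/3041 = 386.66628.
Sum = 4914.5629.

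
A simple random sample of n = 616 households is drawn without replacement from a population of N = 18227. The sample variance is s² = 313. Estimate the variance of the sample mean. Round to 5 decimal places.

0.49094

Under SRS without replacement, Var(ȳ) = (1 − f)·s²/n with f = n/N = 616/18227 = 0.03379602.
Var(ȳ) = (1 − 0.03379602)·313/616 = 0.96620398·0.50811688 = 0.49094456.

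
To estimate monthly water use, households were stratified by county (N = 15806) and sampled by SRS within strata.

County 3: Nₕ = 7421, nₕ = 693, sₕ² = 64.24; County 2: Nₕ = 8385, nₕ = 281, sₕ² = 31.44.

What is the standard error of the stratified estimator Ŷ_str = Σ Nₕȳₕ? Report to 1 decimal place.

3497.3

Var(Ŷ_str) = Σₕ Nₕ²(1 − fₕ)sₕ²/nₕ.
County 3: 7421²·(1 − 693/7421)·64.24/693 = 4.6282916 × 10^6.
County 2: 8385²·(1 − 281/8385)·31.44/281 = 7.6028902 × 10^6.
Sum = 1.2231182 × 10^7.
SE = √(1.2231182 × 10^7) = 3497.3.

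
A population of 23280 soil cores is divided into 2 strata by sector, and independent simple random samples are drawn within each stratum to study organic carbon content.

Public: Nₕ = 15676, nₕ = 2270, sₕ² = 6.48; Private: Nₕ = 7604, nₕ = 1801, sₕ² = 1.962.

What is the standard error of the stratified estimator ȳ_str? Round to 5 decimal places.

0.03458

Var(ȳ_str) = Σₕ Wₕ²(1 − fₕ)sₕ²/nₕ with Wₕ = Nₕ/N, N = 23280.
Public: Wₕ = 0.67336770; term = 0.67336770²·(1 − 0.14480735)·6.48/2270 = 0.0011069237.
Private: Wₕ = 0.32663230; term = 0.32663230²·(1 − 0.23684903)·1.962/1801 = 8.8698039 × 10^-5.
Sum = 0.0011956217.
SE = √(0.0011956217) = 0.03458.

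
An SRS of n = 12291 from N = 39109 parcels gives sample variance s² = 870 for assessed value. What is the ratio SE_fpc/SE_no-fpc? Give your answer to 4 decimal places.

f = n/N = 12291/39109 = 0.31427549.
SE_no-fpc = √(s²/n) = 0.26605169; SE_fpc = √((1−f)s²/n) = 0.22031337.
Ratio = √(1−f) = 0.82808485.

0.8281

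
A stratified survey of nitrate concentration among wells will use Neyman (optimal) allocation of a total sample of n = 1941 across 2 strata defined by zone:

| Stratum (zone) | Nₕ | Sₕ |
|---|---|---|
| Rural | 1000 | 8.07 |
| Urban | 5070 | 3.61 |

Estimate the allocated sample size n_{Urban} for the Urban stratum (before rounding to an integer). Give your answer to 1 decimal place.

Neyman allocation: nₕ = n·NₕSₕ / Σⱼ NⱼSⱼ.
Σ NⱼSⱼ = 1000·8.07 + 5070·3.61 = 26372.7.
n_{Urban} = 1941·5070·3.61 / 26372.7 = 1347.1.

1347.1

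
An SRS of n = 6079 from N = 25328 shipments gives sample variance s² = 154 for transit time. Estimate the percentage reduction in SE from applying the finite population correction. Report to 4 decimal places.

f = n/N = 6079/25328 = 0.24001105.
SE_no-fpc = √(s²/n) = 0.1591638; SE_fpc = √((1−f)s²/n) = 0.13875477.
Ratio = √(1−f) = 0.87177345. Reduction = 100·(1 − 0.87177345) = 12.8227%.

12.8227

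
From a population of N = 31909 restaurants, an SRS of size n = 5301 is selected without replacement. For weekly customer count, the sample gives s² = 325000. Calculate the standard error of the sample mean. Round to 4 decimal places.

Under SRS without replacement, Var(ȳ) = (1 − f)·s²/n with f = n/N = 5301/31909 = 0.16612868.
Var(ȳ) = (1 − 0.16612868)·325000/5301 = 0.83387132·61.309187 = 51.123973.
SE(ȳ) = √(51.123973) = 7.1501.

7.1501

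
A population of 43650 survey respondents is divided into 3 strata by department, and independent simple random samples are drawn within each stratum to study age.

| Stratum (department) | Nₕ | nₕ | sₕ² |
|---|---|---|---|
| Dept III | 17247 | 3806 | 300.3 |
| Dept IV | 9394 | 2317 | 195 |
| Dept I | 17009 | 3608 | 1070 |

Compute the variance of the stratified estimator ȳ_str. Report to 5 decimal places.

0.04801

Var(ȳ_str) = Σₕ Wₕ²(1 − fₕ)sₕ²/nₕ with Wₕ = Nₕ/N, N = 43650.
Dept III: Wₕ = 0.39512027; term = 0.39512027²·(1 − 0.22067606)·300.3/3806 = 0.0095998224.
Dept IV: Wₕ = 0.21521191; term = 0.21521191²·(1 − 0.24664680)·195/2317 = 0.0029365665.
Dept I: Wₕ = 0.38966781; term = 0.38966781²·(1 − 0.21212299)·1070/3608 = 0.035478458.
Sum = 0.048014847.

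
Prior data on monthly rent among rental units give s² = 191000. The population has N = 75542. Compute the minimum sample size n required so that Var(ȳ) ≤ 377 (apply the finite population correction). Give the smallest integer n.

Without fpc, n₀ = s²/D = 191000/377 = 506.6313.
With fpc, (1 − n/N)·s²/n ≤ D requires n ≥ n₀/(1 + n₀/N) = 506.6313/(1 + 506.6313/75542) = 503.2562.
Rounding up, n = 504.

504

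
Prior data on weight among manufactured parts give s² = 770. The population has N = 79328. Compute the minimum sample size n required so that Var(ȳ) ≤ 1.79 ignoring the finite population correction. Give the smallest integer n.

Without fpc, n₀ = s²/D = 770/1.79 = 430.1676.
Rounding up, n = 431.

431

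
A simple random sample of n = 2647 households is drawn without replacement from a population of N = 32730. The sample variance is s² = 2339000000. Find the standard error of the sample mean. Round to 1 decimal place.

Under SRS without replacement, Var(ȳ) = (1 − f)·s²/n with f = n/N = 2647/32730 = 0.08087382.
Var(ȳ) = (1 − 0.08087382)·2339000000/2647 = 0.91912618·883641.86 = 812178.37.
SE(ȳ) = √(812178.37) = 901.2.

901.2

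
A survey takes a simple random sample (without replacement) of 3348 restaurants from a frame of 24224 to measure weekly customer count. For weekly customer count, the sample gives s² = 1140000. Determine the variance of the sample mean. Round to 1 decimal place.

Under SRS without replacement, Var(ȳ) = (1 − f)·s²/n with f = n/N = 3348/24224 = 0.13821004.
Var(ȳ) = (1 − 0.13821004)·1140000/3348 = 0.86178996·340.50179 = 293.44103.

293.4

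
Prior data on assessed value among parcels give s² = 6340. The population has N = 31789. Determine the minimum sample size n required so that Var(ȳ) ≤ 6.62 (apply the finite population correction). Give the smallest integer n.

Without fpc, n₀ = s²/D = 6340/6.62 = 957.7039.
With fpc, (1 − n/N)·s²/n ≤ D requires n ≥ n₀/(1 + n₀/N) = 957.7039/(1 + 957.7039/31789) = 929.6951.
Rounding up, n = 930.

930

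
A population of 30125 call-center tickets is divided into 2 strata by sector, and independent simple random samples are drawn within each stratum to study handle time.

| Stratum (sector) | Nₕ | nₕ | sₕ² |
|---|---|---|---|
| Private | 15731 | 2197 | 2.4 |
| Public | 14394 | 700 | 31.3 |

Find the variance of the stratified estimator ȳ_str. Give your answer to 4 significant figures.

0.009968

Var(ȳ_str) = Σₕ Wₕ²(1 − fₕ)sₕ²/nₕ with Wₕ = Nₕ/N, N = 30125.
Private: Wₕ = 0.52219087; term = 0.52219087²·(1 − 0.13966054)·2.4/2197 = 2.5627697 × 10^-4.
Public: Wₕ = 0.47780913; term = 0.47780913²·(1 − 0.04863137)·31.3/700 = 0.0097118957.
Sum = 0.0099681727.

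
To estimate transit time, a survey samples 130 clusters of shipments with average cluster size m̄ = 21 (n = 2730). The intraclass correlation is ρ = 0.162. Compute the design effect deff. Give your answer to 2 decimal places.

4.24

deff = 1 + (21 − 1)·0.162 = 1 + 3.24 = 4.24.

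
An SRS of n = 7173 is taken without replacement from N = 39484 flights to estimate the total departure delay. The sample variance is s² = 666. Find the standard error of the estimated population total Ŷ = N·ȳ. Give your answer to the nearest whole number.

10884

Var(Ŷ) = N²·Var(ȳ) = N²·(1 − n/N)·s²/n.
f = 7173/39484 = 0.18166852; Var(ȳ) = 0.81833148·666/7173 = 0.075980589.
Var(Ŷ) = 39484² · 0.075980589 = 1.1845269 × 10^8.
SE(Ŷ) = √(1.1845269 × 10^8) = 10884.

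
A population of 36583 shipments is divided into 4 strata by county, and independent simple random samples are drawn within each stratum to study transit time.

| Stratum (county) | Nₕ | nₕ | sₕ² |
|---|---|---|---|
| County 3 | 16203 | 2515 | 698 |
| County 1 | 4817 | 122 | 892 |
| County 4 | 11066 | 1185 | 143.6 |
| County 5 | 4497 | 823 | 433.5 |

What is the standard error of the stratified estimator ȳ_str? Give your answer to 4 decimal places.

Var(ȳ_str) = Σₕ Wₕ²(1 − fₕ)sₕ²/nₕ with Wₕ = Nₕ/N, N = 36583.
County 3: Wₕ = 0.44291064; term = 0.44291064²·(1 − 0.15521817)·698/2515 = 0.045993264.
County 1: Wₕ = 0.13167318; term = 0.13167318²·(1 − 0.02532697)·892/122 = 0.12355452.
County 4: Wₕ = 0.30249023; term = 0.30249023²·(1 − 0.10708476)·143.6/1185 = 0.0099007711.
County 5: Wₕ = 0.12292595; term = 0.12292595²·(1 − 0.18301090)·433.5/823 = 0.0065026843.
Sum = 0.18595124.
SE = √(0.18595124) = 0.4312.

0.4312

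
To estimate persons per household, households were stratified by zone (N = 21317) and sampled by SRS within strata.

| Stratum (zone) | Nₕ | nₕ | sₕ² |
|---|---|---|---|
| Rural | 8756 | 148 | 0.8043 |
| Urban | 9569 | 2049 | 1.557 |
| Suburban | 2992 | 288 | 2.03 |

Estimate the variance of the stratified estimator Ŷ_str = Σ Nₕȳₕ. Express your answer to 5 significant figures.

Var(Ŷ_str) = Σₕ Nₕ²(1 − fₕ)sₕ²/nₕ.
Rural: 8756²·(1 − 148/8756)·0.8043/148 = 409604.17.
Urban: 9569²·(1 − 2049/9569)·1.557/2049 = 54680.32.
Suburban: 2992²·(1 − 288/2992)·2.03/288 = 57025.858.
Sum = 521310.35.

521310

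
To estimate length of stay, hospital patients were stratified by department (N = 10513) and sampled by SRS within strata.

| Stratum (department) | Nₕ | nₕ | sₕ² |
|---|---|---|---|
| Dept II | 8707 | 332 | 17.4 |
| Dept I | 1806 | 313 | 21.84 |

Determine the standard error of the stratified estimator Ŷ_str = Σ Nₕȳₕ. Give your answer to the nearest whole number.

2002

Var(Ŷ_str) = Σₕ Nₕ²(1 − fₕ)sₕ²/nₕ.
Dept II: 8707²·(1 − 332/8707)·17.4/332 = 3.8217698 × 10^6.
Dept I: 1806²·(1 − 313/1806)·21.84/313 = 188142.04.
Sum = 4.0099118 × 10^6.
SE = √(4.0099118 × 10^6) = 2002.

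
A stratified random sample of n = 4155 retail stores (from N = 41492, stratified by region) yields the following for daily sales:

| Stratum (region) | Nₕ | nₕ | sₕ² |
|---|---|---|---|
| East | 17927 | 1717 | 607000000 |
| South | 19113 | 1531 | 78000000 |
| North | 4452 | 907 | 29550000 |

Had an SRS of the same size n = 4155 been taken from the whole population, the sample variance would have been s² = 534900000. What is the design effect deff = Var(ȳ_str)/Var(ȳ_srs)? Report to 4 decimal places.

0.6035

Var(ȳ_str) = Σ Wₕ²(1−fₕ)sₕ²/nₕ with Wₕ = Nₕ/41492:
  East: (17927/41492)²·(1−1717/17927)·607000000/1717 = 59673.332
  South: (19113/41492)²·(1−1531/19113)·78000000/1531 = 9944.6112
  North: (4452/41492)²·(1−907/4452)·29550000/907 = 298.67086
  → Var(ȳ_str) = 69916.614.
Var(ȳ_srs) = (1 − 4155/41492)·534900000/4155 = 115844.82.
deff = 69916.614 / 115844.82 = 0.6035.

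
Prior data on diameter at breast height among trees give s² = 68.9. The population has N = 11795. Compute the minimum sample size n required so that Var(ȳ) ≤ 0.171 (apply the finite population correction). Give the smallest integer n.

Without fpc, n₀ = s²/D = 68.9/0.171 = 402.9240.
With fpc, (1 − n/N)·s²/n ≤ D requires n ≥ n₀/(1 + n₀/N) = 402.9240/(1 + 402.9240/11795) = 389.6145.
Rounding up, n = 390.

390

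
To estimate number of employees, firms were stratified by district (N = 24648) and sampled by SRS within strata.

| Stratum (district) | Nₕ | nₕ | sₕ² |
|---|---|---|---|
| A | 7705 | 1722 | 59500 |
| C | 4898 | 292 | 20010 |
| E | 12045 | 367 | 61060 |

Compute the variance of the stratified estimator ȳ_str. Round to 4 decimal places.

Var(ȳ_str) = Σₕ Wₕ²(1 − fₕ)sₕ²/nₕ with Wₕ = Nₕ/N, N = 24648.
A: Wₕ = 0.31260143; term = 0.31260143²·(1 − 0.22349124)·59500/1722 = 2.6218757.
C: Wₕ = 0.19871795; term = 0.19871795²·(1 − 0.05961617)·20010/292 = 2.544741.
E: Wₕ = 0.48868062; term = 0.48868062²·(1 − 0.03046907)·61060/367 = 38.521451.
Sum = 43.688068.

43.6881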